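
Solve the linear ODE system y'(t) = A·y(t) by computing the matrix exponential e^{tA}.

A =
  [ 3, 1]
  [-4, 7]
e^{tA} =
  [-2*t*exp(5*t) + exp(5*t), t*exp(5*t)]
  [-4*t*exp(5*t), 2*t*exp(5*t) + exp(5*t)]

Strategy: write A = P · J · P⁻¹ where J is a Jordan canonical form, so e^{tA} = P · e^{tJ} · P⁻¹, and e^{tJ} can be computed block-by-block.

A has Jordan form
J =
  [5, 1]
  [0, 5]
(up to reordering of blocks).

Per-block formulas:
  For a 2×2 Jordan block J_2(5): exp(t · J_2(5)) = e^(5t)·(I + t·N), where N is the 2×2 nilpotent shift.

After assembling e^{tJ} and conjugating by P, we get:

e^{tA} =
  [-2*t*exp(5*t) + exp(5*t), t*exp(5*t)]
  [-4*t*exp(5*t), 2*t*exp(5*t) + exp(5*t)]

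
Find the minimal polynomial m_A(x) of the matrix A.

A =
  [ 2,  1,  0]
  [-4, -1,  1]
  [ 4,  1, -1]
x^3

The characteristic polynomial is χ_A(x) = x^3, so the eigenvalues are known. The minimal polynomial is
  m_A(x) = Π_λ (x − λ)^{k_λ}
where k_λ is the size of the *largest* Jordan block for λ (equivalently, the smallest k with (A − λI)^k v = 0 for every generalised eigenvector v of λ).

  λ = 0: largest Jordan block has size 3, contributing (x − 0)^3

So m_A(x) = x^3 = x^3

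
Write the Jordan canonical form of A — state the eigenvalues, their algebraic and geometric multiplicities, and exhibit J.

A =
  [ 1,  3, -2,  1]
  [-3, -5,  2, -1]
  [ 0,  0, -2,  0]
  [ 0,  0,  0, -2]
J_2(-2) ⊕ J_1(-2) ⊕ J_1(-2)

The characteristic polynomial is
  det(x·I − A) = x^4 + 8*x^3 + 24*x^2 + 32*x + 16 = (x + 2)^4

Eigenvalues and multiplicities (the geometric multiplicity of λ is n − rank(A − λI), which equals the number of Jordan blocks for λ):
  λ = -2: algebraic multiplicity = 4, geometric multiplicity = 3

Determining the block sizes for each eigenvalue:
  λ = -2: 3 blocks summing to 4 forces exactly one block of size 2 and the rest size 1 → block sizes [2, 1, 1]

Assembling the blocks gives a Jordan form
J =
  [-2,  1,  0,  0]
  [ 0, -2,  0,  0]
  [ 0,  0, -2,  0]
  [ 0,  0,  0, -2]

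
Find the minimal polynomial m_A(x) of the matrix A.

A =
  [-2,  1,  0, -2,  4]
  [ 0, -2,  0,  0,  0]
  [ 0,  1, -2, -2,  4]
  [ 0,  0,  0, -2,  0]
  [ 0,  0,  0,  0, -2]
x^2 + 4*x + 4

The characteristic polynomial is χ_A(x) = (x + 2)^5, so the eigenvalues are known. The minimal polynomial is
  m_A(x) = Π_λ (x − λ)^{k_λ}
where k_λ is the size of the *largest* Jordan block for λ (equivalently, the smallest k with (A − λI)^k v = 0 for every generalised eigenvector v of λ).

  λ = -2: largest Jordan block has size 2, contributing (x + 2)^2

So m_A(x) = (x + 2)^2 = x^2 + 4*x + 4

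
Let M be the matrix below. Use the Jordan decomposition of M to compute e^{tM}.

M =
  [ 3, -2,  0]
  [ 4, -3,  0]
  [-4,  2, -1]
e^{tM} =
  [2*exp(t) - exp(-t), -exp(t) + exp(-t), 0]
  [2*exp(t) - 2*exp(-t), -exp(t) + 2*exp(-t), 0]
  [-2*exp(t) + 2*exp(-t), exp(t) - exp(-t), exp(-t)]

Strategy: write M = P · J · P⁻¹ where J is a Jordan canonical form, so e^{tM} = P · e^{tJ} · P⁻¹, and e^{tJ} can be computed block-by-block.

M has Jordan form
J =
  [-1,  0, 0]
  [ 0, -1, 0]
  [ 0,  0, 1]
(up to reordering of blocks).

Per-block formulas:
  For a 1×1 block at λ = -1: exp(t · [-1]) = [e^(-1t)].
  For a 1×1 block at λ = 1: exp(t · [1]) = [e^(1t)].

After assembling e^{tJ} and conjugating by P, we get:

e^{tM} =
  [2*exp(t) - exp(-t), -exp(t) + exp(-t), 0]
  [2*exp(t) - 2*exp(-t), -exp(t) + 2*exp(-t), 0]
  [-2*exp(t) + 2*exp(-t), exp(t) - exp(-t), exp(-t)]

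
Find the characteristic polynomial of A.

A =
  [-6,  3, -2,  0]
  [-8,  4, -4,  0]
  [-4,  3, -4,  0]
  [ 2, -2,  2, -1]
x^4 + 7*x^3 + 18*x^2 + 20*x + 8

Expanding det(x·I − A) (e.g. by cofactor expansion or by noting that A is similar to its Jordan form J, which has the same characteristic polynomial as A) gives
  χ_A(x) = x^4 + 7*x^3 + 18*x^2 + 20*x + 8
which factors as (x + 1)*(x + 2)^3. The eigenvalues (with algebraic multiplicities) are λ = -2 with multiplicity 3, λ = -1 with multiplicity 1.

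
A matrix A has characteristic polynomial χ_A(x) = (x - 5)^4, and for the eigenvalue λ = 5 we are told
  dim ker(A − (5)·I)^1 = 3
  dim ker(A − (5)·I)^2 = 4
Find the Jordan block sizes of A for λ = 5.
Block sizes for λ = 5: [2, 1, 1]

From the dimensions of kernels of powers, the number of Jordan blocks of size at least j is d_j − d_{j−1} where d_j = dim ker(N^j) (with d_0 = 0). Computing the differences gives [3, 1].
The number of blocks of size exactly k is (#blocks of size ≥ k) − (#blocks of size ≥ k + 1), so the partition is: 2 block(s) of size 1, 1 block(s) of size 2.
In nonincreasing order the block sizes are [2, 1, 1].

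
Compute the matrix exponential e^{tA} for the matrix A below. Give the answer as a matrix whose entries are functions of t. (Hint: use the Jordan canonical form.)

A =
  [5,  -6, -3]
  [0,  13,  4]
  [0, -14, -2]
e^{tA} =
  [exp(5*t), -6*exp(6*t) + 6*exp(5*t), -3*exp(6*t) + 3*exp(5*t)]
  [0, 8*exp(6*t) - 7*exp(5*t), 4*exp(6*t) - 4*exp(5*t)]
  [0, -14*exp(6*t) + 14*exp(5*t), -7*exp(6*t) + 8*exp(5*t)]

Strategy: write A = P · J · P⁻¹ where J is a Jordan canonical form, so e^{tA} = P · e^{tJ} · P⁻¹, and e^{tJ} can be computed block-by-block.

A has Jordan form
J =
  [5, 0, 0]
  [0, 5, 0]
  [0, 0, 6]
(up to reordering of blocks).

Per-block formulas:
  For a 1×1 block at λ = 6: exp(t · [6]) = [e^(6t)].
  For a 1×1 block at λ = 5: exp(t · [5]) = [e^(5t)].

After assembling e^{tJ} and conjugating by P, we get:

e^{tA} =
  [exp(5*t), -6*exp(6*t) + 6*exp(5*t), -3*exp(6*t) + 3*exp(5*t)]
  [0, 8*exp(6*t) - 7*exp(5*t), 4*exp(6*t) - 4*exp(5*t)]
  [0, -14*exp(6*t) + 14*exp(5*t), -7*exp(6*t) + 8*exp(5*t)]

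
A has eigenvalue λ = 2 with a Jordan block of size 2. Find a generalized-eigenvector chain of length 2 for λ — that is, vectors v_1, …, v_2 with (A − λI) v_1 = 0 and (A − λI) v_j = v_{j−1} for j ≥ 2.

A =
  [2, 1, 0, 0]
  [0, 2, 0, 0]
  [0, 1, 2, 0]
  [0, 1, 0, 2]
A Jordan chain for λ = 2 of length 2:
v_1 = (1, 0, 1, 1)ᵀ
v_2 = (0, 1, 0, 0)ᵀ

Let N = A − (2)·I. We want v_2 with N^2 v_2 = 0 but N^1 v_2 ≠ 0; then v_{j-1} := N · v_j for j = 2, …, 2.

Pick v_2 = (0, 1, 0, 0)ᵀ.
Then v_1 = N · v_2 = (1, 0, 1, 1)ᵀ.

Sanity check: (A − (2)·I) v_1 = (0, 0, 0, 0)ᵀ = 0. ✓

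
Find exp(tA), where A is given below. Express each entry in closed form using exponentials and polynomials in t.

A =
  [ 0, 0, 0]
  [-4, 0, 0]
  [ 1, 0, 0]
e^{tA} =
  [1, 0, 0]
  [-4*t, 1, 0]
  [t, 0, 1]

Strategy: write A = P · J · P⁻¹ where J is a Jordan canonical form, so e^{tA} = P · e^{tJ} · P⁻¹, and e^{tJ} can be computed block-by-block.

A has Jordan form
J =
  [0, 1, 0]
  [0, 0, 0]
  [0, 0, 0]
(up to reordering of blocks).

Per-block formulas:
  For a 2×2 Jordan block J_2(0): exp(t · J_2(0)) = e^(0t)·(I + t·N), where N is the 2×2 nilpotent shift.
  For a 1×1 block at λ = 0: exp(t · [0]) = [e^(0t)].

After assembling e^{tJ} and conjugating by P, we get:

e^{tA} =
  [1, 0, 0]
  [-4*t, 1, 0]
  [t, 0, 1]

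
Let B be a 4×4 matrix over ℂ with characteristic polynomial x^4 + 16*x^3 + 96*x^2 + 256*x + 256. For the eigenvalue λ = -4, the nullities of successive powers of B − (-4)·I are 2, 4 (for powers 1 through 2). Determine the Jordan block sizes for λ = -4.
Block sizes for λ = -4: [2, 2]

From the dimensions of kernels of powers, the number of Jordan blocks of size at least j is d_j − d_{j−1} where d_j = dim ker(N^j) (with d_0 = 0). Computing the differences gives [2, 2].
The number of blocks of size exactly k is (#blocks of size ≥ k) − (#blocks of size ≥ k + 1), so the partition is: 2 block(s) of size 2.
In nonincreasing order the block sizes are [2, 2].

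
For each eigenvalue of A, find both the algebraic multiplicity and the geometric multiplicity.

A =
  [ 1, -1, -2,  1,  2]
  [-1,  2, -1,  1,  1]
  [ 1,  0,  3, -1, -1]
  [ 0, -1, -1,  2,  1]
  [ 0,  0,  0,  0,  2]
λ = 2: alg = 5, geom = 3

Step 1 — factor the characteristic polynomial to read off the algebraic multiplicities:
  χ_A(x) = (x - 2)^5

Step 2 — compute geometric multiplicities via the rank-nullity identity g(λ) = n − rank(A − λI):
  rank(A − (2)·I) = 2, so dim ker(A − (2)·I) = n − 2 = 3

Summary:
  λ = 2: algebraic multiplicity = 5, geometric multiplicity = 3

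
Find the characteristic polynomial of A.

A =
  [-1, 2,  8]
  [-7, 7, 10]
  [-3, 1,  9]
x^3 - 15*x^2 + 75*x - 125

Expanding det(x·I − A) (e.g. by cofactor expansion or by noting that A is similar to its Jordan form J, which has the same characteristic polynomial as A) gives
  χ_A(x) = x^3 - 15*x^2 + 75*x - 125
which factors as (x - 5)^3. The eigenvalues (with algebraic multiplicities) are λ = 5 with multiplicity 3.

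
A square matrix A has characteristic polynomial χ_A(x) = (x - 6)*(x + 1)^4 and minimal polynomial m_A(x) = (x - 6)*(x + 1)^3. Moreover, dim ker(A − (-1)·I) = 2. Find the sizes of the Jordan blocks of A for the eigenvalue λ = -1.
Block sizes for λ = -1: [3, 1]

Step 1 — from the characteristic polynomial, algebraic multiplicity of λ = -1 is 4. From dim ker(A − (-1)·I) = 2, there are exactly 2 Jordan blocks for λ = -1.
Step 2 — from the minimal polynomial, the factor (x + 1)^3 tells us the largest block for λ = -1 has size 3.
Step 3 — with total size 4, 2 blocks, and largest block 3, the block sizes (in nonincreasing order) are [3, 1].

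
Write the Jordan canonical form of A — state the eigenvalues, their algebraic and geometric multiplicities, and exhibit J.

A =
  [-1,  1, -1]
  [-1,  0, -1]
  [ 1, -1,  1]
J_3(0)

The characteristic polynomial is
  det(x·I − A) = x^3

Eigenvalues and multiplicities (the geometric multiplicity of λ is n − rank(A − λI), which equals the number of Jordan blocks for λ):
  λ = 0: algebraic multiplicity = 3, geometric multiplicity = 1

Determining the block sizes for each eigenvalue:
  λ = 0: one block (gm = 1), so the single block has size am = 3 → block sizes [3]

Assembling the blocks gives a Jordan form
J =
  [0, 1, 0]
  [0, 0, 1]
  [0, 0, 0]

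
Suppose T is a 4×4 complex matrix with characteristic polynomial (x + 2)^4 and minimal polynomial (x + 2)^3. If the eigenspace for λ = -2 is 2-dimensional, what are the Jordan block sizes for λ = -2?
Block sizes for λ = -2: [3, 1]

Step 1 — from the characteristic polynomial, algebraic multiplicity of λ = -2 is 4. From dim ker(T − (-2)·I) = 2, there are exactly 2 Jordan blocks for λ = -2.
Step 2 — from the minimal polynomial, the factor (x + 2)^3 tells us the largest block for λ = -2 has size 3.
Step 3 — with total size 4, 2 blocks, and largest block 3, the block sizes (in nonincreasing order) are [3, 1].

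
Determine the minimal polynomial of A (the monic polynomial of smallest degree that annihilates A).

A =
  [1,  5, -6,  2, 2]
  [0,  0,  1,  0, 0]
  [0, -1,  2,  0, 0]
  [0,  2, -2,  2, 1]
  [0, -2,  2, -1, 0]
x^3 - 3*x^2 + 3*x - 1

The characteristic polynomial is χ_A(x) = (x - 1)^5, so the eigenvalues are known. The minimal polynomial is
  m_A(x) = Π_λ (x − λ)^{k_λ}
where k_λ is the size of the *largest* Jordan block for λ (equivalently, the smallest k with (A − λI)^k v = 0 for every generalised eigenvector v of λ).

  λ = 1: largest Jordan block has size 3, contributing (x − 1)^3

So m_A(x) = (x - 1)^3 = x^3 - 3*x^2 + 3*x - 1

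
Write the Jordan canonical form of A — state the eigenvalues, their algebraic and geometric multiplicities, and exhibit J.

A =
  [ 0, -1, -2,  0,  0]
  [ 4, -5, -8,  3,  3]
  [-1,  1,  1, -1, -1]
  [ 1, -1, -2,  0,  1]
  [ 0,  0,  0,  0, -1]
J_3(-1) ⊕ J_1(-1) ⊕ J_1(-1)

The characteristic polynomial is
  det(x·I − A) = x^5 + 5*x^4 + 10*x^3 + 10*x^2 + 5*x + 1 = (x + 1)^5

Eigenvalues and multiplicities (the geometric multiplicity of λ is n − rank(A − λI), which equals the number of Jordan blocks for λ):
  λ = -1: algebraic multiplicity = 5, geometric multiplicity = 3

Determining the block sizes for each eigenvalue:
  λ = -1: with am = 5 and gm = 3, the partition is not yet determined (e.g. several partitions of 5 into 3 parts exist). Let N = A − (-1)·I. Computing rank(N^1) = 2, rank(N^2) = 1, rank(N^3) = 0; the number of blocks of size ≥ j is rank(N^{j−1}) − rank(N^j), giving [3, 1, 1]. So we have 1 block(s) of size 3, 2 block(s) of size 1 → block sizes [3, 1, 1]

Assembling the blocks gives a Jordan form
J =
  [-1,  1,  0,  0,  0]
  [ 0, -1,  1,  0,  0]
  [ 0,  0, -1,  0,  0]
  [ 0,  0,  0, -1,  0]
  [ 0,  0,  0,  0, -1]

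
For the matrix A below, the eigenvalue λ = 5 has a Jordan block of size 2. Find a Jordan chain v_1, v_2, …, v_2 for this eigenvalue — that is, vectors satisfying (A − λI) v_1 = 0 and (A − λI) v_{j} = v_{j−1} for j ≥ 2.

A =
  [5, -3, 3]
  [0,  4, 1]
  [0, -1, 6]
A Jordan chain for λ = 5 of length 2:
v_1 = (-3, -1, -1)ᵀ
v_2 = (0, 1, 0)ᵀ

Let N = A − (5)·I. We want v_2 with N^2 v_2 = 0 but N^1 v_2 ≠ 0; then v_{j-1} := N · v_j for j = 2, …, 2.

Pick v_2 = (0, 1, 0)ᵀ.
Then v_1 = N · v_2 = (-3, -1, -1)ᵀ.

Sanity check: (A − (5)·I) v_1 = (0, 0, 0)ᵀ = 0. ✓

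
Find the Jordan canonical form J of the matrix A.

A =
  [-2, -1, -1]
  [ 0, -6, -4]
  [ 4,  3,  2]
J_3(-2)

The characteristic polynomial is
  det(x·I − A) = x^3 + 6*x^2 + 12*x + 8 = (x + 2)^3

Eigenvalues and multiplicities (the geometric multiplicity of λ is n − rank(A − λI), which equals the number of Jordan blocks for λ):
  λ = -2: algebraic multiplicity = 3, geometric multiplicity = 1

Determining the block sizes for each eigenvalue:
  λ = -2: one block (gm = 1), so the single block has size am = 3 → block sizes [3]

Assembling the blocks gives a Jordan form
J =
  [-2,  1,  0]
  [ 0, -2,  1]
  [ 0,  0, -2]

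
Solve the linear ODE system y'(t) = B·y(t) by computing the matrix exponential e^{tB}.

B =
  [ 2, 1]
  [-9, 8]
e^{tB} =
  [-3*t*exp(5*t) + exp(5*t), t*exp(5*t)]
  [-9*t*exp(5*t), 3*t*exp(5*t) + exp(5*t)]

Strategy: write B = P · J · P⁻¹ where J is a Jordan canonical form, so e^{tB} = P · e^{tJ} · P⁻¹, and e^{tJ} can be computed block-by-block.

B has Jordan form
J =
  [5, 1]
  [0, 5]
(up to reordering of blocks).

Per-block formulas:
  For a 2×2 Jordan block J_2(5): exp(t · J_2(5)) = e^(5t)·(I + t·N), where N is the 2×2 nilpotent shift.

After assembling e^{tJ} and conjugating by P, we get:

e^{tB} =
  [-3*t*exp(5*t) + exp(5*t), t*exp(5*t)]
  [-9*t*exp(5*t), 3*t*exp(5*t) + exp(5*t)]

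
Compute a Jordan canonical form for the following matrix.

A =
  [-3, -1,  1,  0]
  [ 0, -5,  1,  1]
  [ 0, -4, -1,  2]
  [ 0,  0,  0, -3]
J_3(-3) ⊕ J_1(-3)

The characteristic polynomial is
  det(x·I − A) = x^4 + 12*x^3 + 54*x^2 + 108*x + 81 = (x + 3)^4

Eigenvalues and multiplicities (the geometric multiplicity of λ is n − rank(A − λI), which equals the number of Jordan blocks for λ):
  λ = -3: algebraic multiplicity = 4, geometric multiplicity = 2

Determining the block sizes for each eigenvalue:
  λ = -3: with am = 4 and gm = 2, the partition is not yet determined (e.g. several partitions of 4 into 2 parts exist). Let N = A − (-3)·I. Computing rank(N^1) = 2, rank(N^2) = 1, rank(N^3) = 0; the number of blocks of size ≥ j is rank(N^{j−1}) − rank(N^j), giving [2, 1, 1]. So we have 1 block(s) of size 3, 1 block(s) of size 1 → block sizes [3, 1]

Assembling the blocks gives a Jordan form
J =
  [-3,  1,  0,  0]
  [ 0, -3,  1,  0]
  [ 0,  0, -3,  0]
  [ 0,  0,  0, -3]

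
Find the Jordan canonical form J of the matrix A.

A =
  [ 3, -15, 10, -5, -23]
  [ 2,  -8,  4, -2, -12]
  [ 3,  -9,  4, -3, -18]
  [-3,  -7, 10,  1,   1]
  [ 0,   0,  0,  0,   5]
J_1(-2) ⊕ J_1(-2) ⊕ J_2(2) ⊕ J_1(5)

The characteristic polynomial is
  det(x·I − A) = x^5 - 5*x^4 - 8*x^3 + 40*x^2 + 16*x - 80 = (x - 5)*(x - 2)^2*(x + 2)^2

Eigenvalues and multiplicities (the geometric multiplicity of λ is n − rank(A − λI), which equals the number of Jordan blocks for λ):
  λ = -2: algebraic multiplicity = 2, geometric multiplicity = 2
  λ = 2: algebraic multiplicity = 2, geometric multiplicity = 1
  λ = 5: algebraic multiplicity = 1, geometric multiplicity = 1

Determining the block sizes for each eigenvalue:
  λ = -2: gm = am = 2, so every block has size 1 → block sizes [1, 1]
  λ = 2: one block (gm = 1), so the single block has size am = 2 → block sizes [2]
  λ = 5: one block (gm = 1), so the single block has size am = 1 → block sizes [1]

Assembling the blocks gives a Jordan form
J =
  [-2,  0, 0, 0, 0]
  [ 0, -2, 0, 0, 0]
  [ 0,  0, 2, 1, 0]
  [ 0,  0, 0, 2, 0]
  [ 0,  0, 0, 0, 5]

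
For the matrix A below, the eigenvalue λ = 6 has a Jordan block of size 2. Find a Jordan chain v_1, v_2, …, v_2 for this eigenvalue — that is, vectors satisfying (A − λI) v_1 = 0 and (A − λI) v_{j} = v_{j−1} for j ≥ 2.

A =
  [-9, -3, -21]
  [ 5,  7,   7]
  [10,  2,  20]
A Jordan chain for λ = 6 of length 2:
v_1 = (-15, 5, 10)ᵀ
v_2 = (1, 0, 0)ᵀ

Let N = A − (6)·I. We want v_2 with N^2 v_2 = 0 but N^1 v_2 ≠ 0; then v_{j-1} := N · v_j for j = 2, …, 2.

Pick v_2 = (1, 0, 0)ᵀ.
Then v_1 = N · v_2 = (-15, 5, 10)ᵀ.

Sanity check: (A − (6)·I) v_1 = (0, 0, 0)ᵀ = 0. ✓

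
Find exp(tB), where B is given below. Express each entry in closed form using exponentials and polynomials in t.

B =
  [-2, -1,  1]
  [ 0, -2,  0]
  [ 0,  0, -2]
e^{tB} =
  [exp(-2*t), -t*exp(-2*t), t*exp(-2*t)]
  [0, exp(-2*t), 0]
  [0, 0, exp(-2*t)]

Strategy: write B = P · J · P⁻¹ where J is a Jordan canonical form, so e^{tB} = P · e^{tJ} · P⁻¹, and e^{tJ} can be computed block-by-block.

B has Jordan form
J =
  [-2,  1,  0]
  [ 0, -2,  0]
  [ 0,  0, -2]
(up to reordering of blocks).

Per-block formulas:
  For a 1×1 block at λ = -2: exp(t · [-2]) = [e^(-2t)].
  For a 2×2 Jordan block J_2(-2): exp(t · J_2(-2)) = e^(-2t)·(I + t·N), where N is the 2×2 nilpotent shift.

After assembling e^{tJ} and conjugating by P, we get:

e^{tB} =
  [exp(-2*t), -t*exp(-2*t), t*exp(-2*t)]
  [0, exp(-2*t), 0]
  [0, 0, exp(-2*t)]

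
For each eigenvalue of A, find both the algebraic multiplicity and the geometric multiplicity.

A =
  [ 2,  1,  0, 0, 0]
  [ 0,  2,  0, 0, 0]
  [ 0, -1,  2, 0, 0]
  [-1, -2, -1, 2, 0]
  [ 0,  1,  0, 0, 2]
λ = 2: alg = 5, geom = 3

Step 1 — factor the characteristic polynomial to read off the algebraic multiplicities:
  χ_A(x) = (x - 2)^5

Step 2 — compute geometric multiplicities via the rank-nullity identity g(λ) = n − rank(A − λI):
  rank(A − (2)·I) = 2, so dim ker(A − (2)·I) = n − 2 = 3

Summary:
  λ = 2: algebraic multiplicity = 5, geometric multiplicity = 3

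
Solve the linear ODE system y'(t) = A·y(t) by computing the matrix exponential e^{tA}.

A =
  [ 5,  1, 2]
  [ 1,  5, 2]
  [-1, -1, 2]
e^{tA} =
  [t*exp(4*t) + exp(4*t), t*exp(4*t), 2*t*exp(4*t)]
  [t*exp(4*t), t*exp(4*t) + exp(4*t), 2*t*exp(4*t)]
  [-t*exp(4*t), -t*exp(4*t), -2*t*exp(4*t) + exp(4*t)]

Strategy: write A = P · J · P⁻¹ where J is a Jordan canonical form, so e^{tA} = P · e^{tJ} · P⁻¹, and e^{tJ} can be computed block-by-block.

A has Jordan form
J =
  [4, 1, 0]
  [0, 4, 0]
  [0, 0, 4]
(up to reordering of blocks).

Per-block formulas:
  For a 2×2 Jordan block J_2(4): exp(t · J_2(4)) = e^(4t)·(I + t·N), where N is the 2×2 nilpotent shift.
  For a 1×1 block at λ = 4: exp(t · [4]) = [e^(4t)].

After assembling e^{tJ} and conjugating by P, we get:

e^{tA} =
  [t*exp(4*t) + exp(4*t), t*exp(4*t), 2*t*exp(4*t)]
  [t*exp(4*t), t*exp(4*t) + exp(4*t), 2*t*exp(4*t)]
  [-t*exp(4*t), -t*exp(4*t), -2*t*exp(4*t) + exp(4*t)]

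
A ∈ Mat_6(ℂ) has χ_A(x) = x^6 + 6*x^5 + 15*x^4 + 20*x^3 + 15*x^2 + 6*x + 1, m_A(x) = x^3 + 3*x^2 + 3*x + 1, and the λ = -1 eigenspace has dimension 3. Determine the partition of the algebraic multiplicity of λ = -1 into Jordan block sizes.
Block sizes for λ = -1: [3, 2, 1]

Step 1 — from the characteristic polynomial, algebraic multiplicity of λ = -1 is 6. From dim ker(A − (-1)·I) = 3, there are exactly 3 Jordan blocks for λ = -1.
Step 2 — from the minimal polynomial, the factor (x + 1)^3 tells us the largest block for λ = -1 has size 3.
Step 3 — with total size 6, 3 blocks, and largest block 3, the block sizes (in nonincreasing order) are [3, 2, 1].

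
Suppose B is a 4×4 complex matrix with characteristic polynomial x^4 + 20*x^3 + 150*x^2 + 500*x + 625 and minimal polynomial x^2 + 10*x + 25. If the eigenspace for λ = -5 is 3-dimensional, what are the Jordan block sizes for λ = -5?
Block sizes for λ = -5: [2, 1, 1]

Step 1 — from the characteristic polynomial, algebraic multiplicity of λ = -5 is 4. From dim ker(B − (-5)·I) = 3, there are exactly 3 Jordan blocks for λ = -5.
Step 2 — from the minimal polynomial, the factor (x + 5)^2 tells us the largest block for λ = -5 has size 2.
Step 3 — with total size 4, 3 blocks, and largest block 2, the block sizes (in nonincreasing order) are [2, 1, 1].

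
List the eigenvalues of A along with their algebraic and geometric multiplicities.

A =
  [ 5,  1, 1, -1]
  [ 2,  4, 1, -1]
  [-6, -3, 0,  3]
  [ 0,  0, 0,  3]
λ = 3: alg = 4, geom = 3

Step 1 — factor the characteristic polynomial to read off the algebraic multiplicities:
  χ_A(x) = (x - 3)^4

Step 2 — compute geometric multiplicities via the rank-nullity identity g(λ) = n − rank(A − λI):
  rank(A − (3)·I) = 1, so dim ker(A − (3)·I) = n − 1 = 3

Summary:
  λ = 3: algebraic multiplicity = 4, geometric multiplicity = 3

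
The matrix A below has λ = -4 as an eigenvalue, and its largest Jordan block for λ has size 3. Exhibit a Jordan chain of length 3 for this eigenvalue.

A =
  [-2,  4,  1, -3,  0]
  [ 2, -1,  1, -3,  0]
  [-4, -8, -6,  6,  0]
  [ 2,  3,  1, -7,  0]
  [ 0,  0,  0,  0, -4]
A Jordan chain for λ = -4 of length 3:
v_1 = (2, 0, -4, 0, 0)ᵀ
v_2 = (2, 2, -4, 2, 0)ᵀ
v_3 = (1, 0, 0, 0, 0)ᵀ

Let N = A − (-4)·I. We want v_3 with N^3 v_3 = 0 but N^2 v_3 ≠ 0; then v_{j-1} := N · v_j for j = 3, …, 2.

Pick v_3 = (1, 0, 0, 0, 0)ᵀ.
Then v_2 = N · v_3 = (2, 2, -4, 2, 0)ᵀ.
Then v_1 = N · v_2 = (2, 0, -4, 0, 0)ᵀ.

Sanity check: (A − (-4)·I) v_1 = (0, 0, 0, 0, 0)ᵀ = 0. ✓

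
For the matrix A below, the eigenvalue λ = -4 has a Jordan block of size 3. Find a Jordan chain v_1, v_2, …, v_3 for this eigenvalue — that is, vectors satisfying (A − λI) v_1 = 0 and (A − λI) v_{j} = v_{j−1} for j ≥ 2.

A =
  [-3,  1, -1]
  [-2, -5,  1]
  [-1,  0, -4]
A Jordan chain for λ = -4 of length 3:
v_1 = (0, -1, -1)ᵀ
v_2 = (1, -2, -1)ᵀ
v_3 = (1, 0, 0)ᵀ

Let N = A − (-4)·I. We want v_3 with N^3 v_3 = 0 but N^2 v_3 ≠ 0; then v_{j-1} := N · v_j for j = 3, …, 2.

Pick v_3 = (1, 0, 0)ᵀ.
Then v_2 = N · v_3 = (1, -2, -1)ᵀ.
Then v_1 = N · v_2 = (0, -1, -1)ᵀ.

Sanity check: (A − (-4)·I) v_1 = (0, 0, 0)ᵀ = 0. ✓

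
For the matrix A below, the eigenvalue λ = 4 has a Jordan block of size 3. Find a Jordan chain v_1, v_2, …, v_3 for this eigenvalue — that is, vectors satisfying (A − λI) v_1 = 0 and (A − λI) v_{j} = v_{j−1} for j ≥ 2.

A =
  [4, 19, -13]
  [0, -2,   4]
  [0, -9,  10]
A Jordan chain for λ = 4 of length 3:
v_1 = (3, 0, 0)ᵀ
v_2 = (19, -6, -9)ᵀ
v_3 = (0, 1, 0)ᵀ

Let N = A − (4)·I. We want v_3 with N^3 v_3 = 0 but N^2 v_3 ≠ 0; then v_{j-1} := N · v_j for j = 3, …, 2.

Pick v_3 = (0, 1, 0)ᵀ.
Then v_2 = N · v_3 = (19, -6, -9)ᵀ.
Then v_1 = N · v_2 = (3, 0, 0)ᵀ.

Sanity check: (A − (4)·I) v_1 = (0, 0, 0)ᵀ = 0. ✓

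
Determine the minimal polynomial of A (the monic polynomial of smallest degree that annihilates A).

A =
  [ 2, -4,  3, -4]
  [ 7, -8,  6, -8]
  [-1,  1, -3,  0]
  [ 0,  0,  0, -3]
x^3 + 9*x^2 + 27*x + 27

The characteristic polynomial is χ_A(x) = (x + 3)^4, so the eigenvalues are known. The minimal polynomial is
  m_A(x) = Π_λ (x − λ)^{k_λ}
where k_λ is the size of the *largest* Jordan block for λ (equivalently, the smallest k with (A − λI)^k v = 0 for every generalised eigenvector v of λ).

  λ = -3: largest Jordan block has size 3, contributing (x + 3)^3

So m_A(x) = (x + 3)^3 = x^3 + 9*x^2 + 27*x + 27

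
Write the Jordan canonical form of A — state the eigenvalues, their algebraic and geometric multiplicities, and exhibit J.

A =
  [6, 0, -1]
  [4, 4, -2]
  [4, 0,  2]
J_2(4) ⊕ J_1(4)

The characteristic polynomial is
  det(x·I − A) = x^3 - 12*x^2 + 48*x - 64 = (x - 4)^3

Eigenvalues and multiplicities (the geometric multiplicity of λ is n − rank(A − λI), which equals the number of Jordan blocks for λ):
  λ = 4: algebraic multiplicity = 3, geometric multiplicity = 2

Determining the block sizes for each eigenvalue:
  λ = 4: 2 blocks summing to 3 forces exactly one block of size 2 and the rest size 1 → block sizes [2, 1]

Assembling the blocks gives a Jordan form
J =
  [4, 1, 0]
  [0, 4, 0]
  [0, 0, 4]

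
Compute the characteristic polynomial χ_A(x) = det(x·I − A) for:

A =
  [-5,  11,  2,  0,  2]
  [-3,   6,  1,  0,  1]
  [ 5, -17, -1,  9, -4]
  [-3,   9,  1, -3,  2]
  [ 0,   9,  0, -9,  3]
x^5

Expanding det(x·I − A) (e.g. by cofactor expansion or by noting that A is similar to its Jordan form J, which has the same characteristic polynomial as A) gives
  χ_A(x) = x^5
which factors as x^5. The eigenvalues (with algebraic multiplicities) are λ = 0 with multiplicity 5.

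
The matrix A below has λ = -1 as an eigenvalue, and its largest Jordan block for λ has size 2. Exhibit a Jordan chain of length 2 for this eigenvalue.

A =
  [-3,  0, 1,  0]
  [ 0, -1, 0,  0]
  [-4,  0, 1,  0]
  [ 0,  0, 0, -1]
A Jordan chain for λ = -1 of length 2:
v_1 = (-2, 0, -4, 0)ᵀ
v_2 = (1, 0, 0, 0)ᵀ

Let N = A − (-1)·I. We want v_2 with N^2 v_2 = 0 but N^1 v_2 ≠ 0; then v_{j-1} := N · v_j for j = 2, …, 2.

Pick v_2 = (1, 0, 0, 0)ᵀ.
Then v_1 = N · v_2 = (-2, 0, -4, 0)ᵀ.

Sanity check: (A − (-1)·I) v_1 = (0, 0, 0, 0)ᵀ = 0. ✓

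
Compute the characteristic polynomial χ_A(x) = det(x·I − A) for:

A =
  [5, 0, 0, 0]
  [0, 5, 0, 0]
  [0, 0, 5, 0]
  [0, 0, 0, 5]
x^4 - 20*x^3 + 150*x^2 - 500*x + 625

Expanding det(x·I − A) (e.g. by cofactor expansion or by noting that A is similar to its Jordan form J, which has the same characteristic polynomial as A) gives
  χ_A(x) = x^4 - 20*x^3 + 150*x^2 - 500*x + 625
which factors as (x - 5)^4. The eigenvalues (with algebraic multiplicities) are λ = 5 with multiplicity 4.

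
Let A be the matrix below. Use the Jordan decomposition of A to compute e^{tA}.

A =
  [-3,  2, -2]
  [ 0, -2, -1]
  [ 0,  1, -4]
e^{tA} =
  [exp(-3*t), 2*t*exp(-3*t), -2*t*exp(-3*t)]
  [0, t*exp(-3*t) + exp(-3*t), -t*exp(-3*t)]
  [0, t*exp(-3*t), -t*exp(-3*t) + exp(-3*t)]

Strategy: write A = P · J · P⁻¹ where J is a Jordan canonical form, so e^{tA} = P · e^{tJ} · P⁻¹, and e^{tJ} can be computed block-by-block.

A has Jordan form
J =
  [-3,  1,  0]
  [ 0, -3,  0]
  [ 0,  0, -3]
(up to reordering of blocks).

Per-block formulas:
  For a 2×2 Jordan block J_2(-3): exp(t · J_2(-3)) = e^(-3t)·(I + t·N), where N is the 2×2 nilpotent shift.
  For a 1×1 block at λ = -3: exp(t · [-3]) = [e^(-3t)].

After assembling e^{tJ} and conjugating by P, we get:

e^{tA} =
  [exp(-3*t), 2*t*exp(-3*t), -2*t*exp(-3*t)]
  [0, t*exp(-3*t) + exp(-3*t), -t*exp(-3*t)]
  [0, t*exp(-3*t), -t*exp(-3*t) + exp(-3*t)]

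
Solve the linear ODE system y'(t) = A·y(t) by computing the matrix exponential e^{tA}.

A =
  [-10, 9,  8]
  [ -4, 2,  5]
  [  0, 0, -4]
e^{tA} =
  [-6*t*exp(-4*t) + exp(-4*t), 9*t*exp(-4*t), -3*t^2*exp(-4*t)/2 + 8*t*exp(-4*t)]
  [-4*t*exp(-4*t), 6*t*exp(-4*t) + exp(-4*t), -t^2*exp(-4*t) + 5*t*exp(-4*t)]
  [0, 0, exp(-4*t)]

Strategy: write A = P · J · P⁻¹ where J is a Jordan canonical form, so e^{tA} = P · e^{tJ} · P⁻¹, and e^{tJ} can be computed block-by-block.

A has Jordan form
J =
  [-4,  1,  0]
  [ 0, -4,  1]
  [ 0,  0, -4]
(up to reordering of blocks).

Per-block formulas:
  For a 3×3 Jordan block J_3(-4): exp(t · J_3(-4)) = e^(-4t)·(I + t·N + (t^2/2)·N^2), where N is the 3×3 nilpotent shift.

After assembling e^{tJ} and conjugating by P, we get:

e^{tA} =
  [-6*t*exp(-4*t) + exp(-4*t), 9*t*exp(-4*t), -3*t^2*exp(-4*t)/2 + 8*t*exp(-4*t)]
  [-4*t*exp(-4*t), 6*t*exp(-4*t) + exp(-4*t), -t^2*exp(-4*t) + 5*t*exp(-4*t)]
  [0, 0, exp(-4*t)]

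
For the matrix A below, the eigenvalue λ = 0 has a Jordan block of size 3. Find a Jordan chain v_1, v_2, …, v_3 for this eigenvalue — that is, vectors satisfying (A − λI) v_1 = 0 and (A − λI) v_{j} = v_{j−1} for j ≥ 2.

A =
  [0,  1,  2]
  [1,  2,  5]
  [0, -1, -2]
A Jordan chain for λ = 0 of length 3:
v_1 = (1, 2, -1)ᵀ
v_2 = (0, 1, 0)ᵀ
v_3 = (1, 0, 0)ᵀ

Let N = A − (0)·I. We want v_3 with N^3 v_3 = 0 but N^2 v_3 ≠ 0; then v_{j-1} := N · v_j for j = 3, …, 2.

Pick v_3 = (1, 0, 0)ᵀ.
Then v_2 = N · v_3 = (0, 1, 0)ᵀ.
Then v_1 = N · v_2 = (1, 2, -1)ᵀ.

Sanity check: (A − (0)·I) v_1 = (0, 0, 0)ᵀ = 0. ✓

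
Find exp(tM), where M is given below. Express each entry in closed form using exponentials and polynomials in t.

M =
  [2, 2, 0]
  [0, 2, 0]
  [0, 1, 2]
e^{tM} =
  [exp(2*t), 2*t*exp(2*t), 0]
  [0, exp(2*t), 0]
  [0, t*exp(2*t), exp(2*t)]

Strategy: write M = P · J · P⁻¹ where J is a Jordan canonical form, so e^{tM} = P · e^{tJ} · P⁻¹, and e^{tJ} can be computed block-by-block.

M has Jordan form
J =
  [2, 1, 0]
  [0, 2, 0]
  [0, 0, 2]
(up to reordering of blocks).

Per-block formulas:
  For a 1×1 block at λ = 2: exp(t · [2]) = [e^(2t)].
  For a 2×2 Jordan block J_2(2): exp(t · J_2(2)) = e^(2t)·(I + t·N), where N is the 2×2 nilpotent shift.

After assembling e^{tJ} and conjugating by P, we get:

e^{tM} =
  [exp(2*t), 2*t*exp(2*t), 0]
  [0, exp(2*t), 0]
  [0, t*exp(2*t), exp(2*t)]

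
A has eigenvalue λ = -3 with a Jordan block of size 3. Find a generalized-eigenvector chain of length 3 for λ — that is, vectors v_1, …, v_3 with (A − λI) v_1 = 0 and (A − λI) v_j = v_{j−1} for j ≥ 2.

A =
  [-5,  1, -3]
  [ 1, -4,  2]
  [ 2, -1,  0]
A Jordan chain for λ = -3 of length 3:
v_1 = (-1, 1, 1)ᵀ
v_2 = (-2, 1, 2)ᵀ
v_3 = (1, 0, 0)ᵀ

Let N = A − (-3)·I. We want v_3 with N^3 v_3 = 0 but N^2 v_3 ≠ 0; then v_{j-1} := N · v_j for j = 3, …, 2.

Pick v_3 = (1, 0, 0)ᵀ.
Then v_2 = N · v_3 = (-2, 1, 2)ᵀ.
Then v_1 = N · v_2 = (-1, 1, 1)ᵀ.

Sanity check: (A − (-3)·I) v_1 = (0, 0, 0)ᵀ = 0. ✓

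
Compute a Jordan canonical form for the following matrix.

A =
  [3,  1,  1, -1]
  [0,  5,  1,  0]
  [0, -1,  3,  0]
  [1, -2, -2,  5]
J_3(4) ⊕ J_1(4)

The characteristic polynomial is
  det(x·I − A) = x^4 - 16*x^3 + 96*x^2 - 256*x + 256 = (x - 4)^4

Eigenvalues and multiplicities (the geometric multiplicity of λ is n − rank(A − λI), which equals the number of Jordan blocks for λ):
  λ = 4: algebraic multiplicity = 4, geometric multiplicity = 2

Determining the block sizes for each eigenvalue:
  λ = 4: with am = 4 and gm = 2, the partition is not yet determined (e.g. several partitions of 4 into 2 parts exist). Let N = A − (4)·I. Computing rank(N^1) = 2, rank(N^2) = 1, rank(N^3) = 0; the number of blocks of size ≥ j is rank(N^{j−1}) − rank(N^j), giving [2, 1, 1]. So we have 1 block(s) of size 3, 1 block(s) of size 1 → block sizes [3, 1]

Assembling the blocks gives a Jordan form
J =
  [4, 1, 0, 0]
  [0, 4, 1, 0]
  [0, 0, 4, 0]
  [0, 0, 0, 4]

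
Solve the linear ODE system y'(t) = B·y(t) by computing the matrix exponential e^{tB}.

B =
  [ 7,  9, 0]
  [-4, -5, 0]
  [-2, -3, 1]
e^{tB} =
  [6*t*exp(t) + exp(t), 9*t*exp(t), 0]
  [-4*t*exp(t), -6*t*exp(t) + exp(t), 0]
  [-2*t*exp(t), -3*t*exp(t), exp(t)]

Strategy: write B = P · J · P⁻¹ where J is a Jordan canonical form, so e^{tB} = P · e^{tJ} · P⁻¹, and e^{tJ} can be computed block-by-block.

B has Jordan form
J =
  [1, 1, 0]
  [0, 1, 0]
  [0, 0, 1]
(up to reordering of blocks).

Per-block formulas:
  For a 2×2 Jordan block J_2(1): exp(t · J_2(1)) = e^(1t)·(I + t·N), where N is the 2×2 nilpotent shift.
  For a 1×1 block at λ = 1: exp(t · [1]) = [e^(1t)].

After assembling e^{tJ} and conjugating by P, we get:

e^{tB} =
  [6*t*exp(t) + exp(t), 9*t*exp(t), 0]
  [-4*t*exp(t), -6*t*exp(t) + exp(t), 0]
  [-2*t*exp(t), -3*t*exp(t), exp(t)]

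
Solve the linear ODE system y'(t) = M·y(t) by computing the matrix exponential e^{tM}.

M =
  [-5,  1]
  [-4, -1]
e^{tM} =
  [-2*t*exp(-3*t) + exp(-3*t), t*exp(-3*t)]
  [-4*t*exp(-3*t), 2*t*exp(-3*t) + exp(-3*t)]

Strategy: write M = P · J · P⁻¹ where J is a Jordan canonical form, so e^{tM} = P · e^{tJ} · P⁻¹, and e^{tJ} can be computed block-by-block.

M has Jordan form
J =
  [-3,  1]
  [ 0, -3]
(up to reordering of blocks).

Per-block formulas:
  For a 2×2 Jordan block J_2(-3): exp(t · J_2(-3)) = e^(-3t)·(I + t·N), where N is the 2×2 nilpotent shift.

After assembling e^{tJ} and conjugating by P, we get:

e^{tM} =
  [-2*t*exp(-3*t) + exp(-3*t), t*exp(-3*t)]
  [-4*t*exp(-3*t), 2*t*exp(-3*t) + exp(-3*t)]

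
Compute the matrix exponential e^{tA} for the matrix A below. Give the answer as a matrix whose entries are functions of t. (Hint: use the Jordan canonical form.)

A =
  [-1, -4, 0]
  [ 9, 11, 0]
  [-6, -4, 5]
e^{tA} =
  [-6*t*exp(5*t) + exp(5*t), -4*t*exp(5*t), 0]
  [9*t*exp(5*t), 6*t*exp(5*t) + exp(5*t), 0]
  [-6*t*exp(5*t), -4*t*exp(5*t), exp(5*t)]

Strategy: write A = P · J · P⁻¹ where J is a Jordan canonical form, so e^{tA} = P · e^{tJ} · P⁻¹, and e^{tJ} can be computed block-by-block.

A has Jordan form
J =
  [5, 1, 0]
  [0, 5, 0]
  [0, 0, 5]
(up to reordering of blocks).

Per-block formulas:
  For a 1×1 block at λ = 5: exp(t · [5]) = [e^(5t)].
  For a 2×2 Jordan block J_2(5): exp(t · J_2(5)) = e^(5t)·(I + t·N), where N is the 2×2 nilpotent shift.

After assembling e^{tJ} and conjugating by P, we get:

e^{tA} =
  [-6*t*exp(5*t) + exp(5*t), -4*t*exp(5*t), 0]
  [9*t*exp(5*t), 6*t*exp(5*t) + exp(5*t), 0]
  [-6*t*exp(5*t), -4*t*exp(5*t), exp(5*t)]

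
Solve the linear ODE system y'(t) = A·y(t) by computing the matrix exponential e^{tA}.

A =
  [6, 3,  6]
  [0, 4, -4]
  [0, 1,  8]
e^{tA} =
  [exp(6*t), 3*t*exp(6*t), 6*t*exp(6*t)]
  [0, -2*t*exp(6*t) + exp(6*t), -4*t*exp(6*t)]
  [0, t*exp(6*t), 2*t*exp(6*t) + exp(6*t)]

Strategy: write A = P · J · P⁻¹ where J is a Jordan canonical form, so e^{tA} = P · e^{tJ} · P⁻¹, and e^{tJ} can be computed block-by-block.

A has Jordan form
J =
  [6, 1, 0]
  [0, 6, 0]
  [0, 0, 6]
(up to reordering of blocks).

Per-block formulas:
  For a 2×2 Jordan block J_2(6): exp(t · J_2(6)) = e^(6t)·(I + t·N), where N is the 2×2 nilpotent shift.
  For a 1×1 block at λ = 6: exp(t · [6]) = [e^(6t)].

After assembling e^{tJ} and conjugating by P, we get:

e^{tA} =
  [exp(6*t), 3*t*exp(6*t), 6*t*exp(6*t)]
  [0, -2*t*exp(6*t) + exp(6*t), -4*t*exp(6*t)]
  [0, t*exp(6*t), 2*t*exp(6*t) + exp(6*t)]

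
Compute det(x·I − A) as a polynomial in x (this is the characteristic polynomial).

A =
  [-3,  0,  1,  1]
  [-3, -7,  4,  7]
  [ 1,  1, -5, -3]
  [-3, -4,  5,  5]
x^4 + 10*x^3 + 37*x^2 + 60*x + 36

Expanding det(x·I − A) (e.g. by cofactor expansion or by noting that A is similar to its Jordan form J, which has the same characteristic polynomial as A) gives
  χ_A(x) = x^4 + 10*x^3 + 37*x^2 + 60*x + 36
which factors as (x + 2)^2*(x + 3)^2. The eigenvalues (with algebraic multiplicities) are λ = -3 with multiplicity 2, λ = -2 with multiplicity 2.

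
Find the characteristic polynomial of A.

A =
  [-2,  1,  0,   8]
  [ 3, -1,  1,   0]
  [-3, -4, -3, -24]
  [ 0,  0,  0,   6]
x^4 - 24*x^2 - 64*x - 48

Expanding det(x·I − A) (e.g. by cofactor expansion or by noting that A is similar to its Jordan form J, which has the same characteristic polynomial as A) gives
  χ_A(x) = x^4 - 24*x^2 - 64*x - 48
which factors as (x - 6)*(x + 2)^3. The eigenvalues (with algebraic multiplicities) are λ = -2 with multiplicity 3, λ = 6 with multiplicity 1.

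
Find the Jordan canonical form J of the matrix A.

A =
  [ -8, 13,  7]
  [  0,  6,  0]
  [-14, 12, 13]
J_1(-1) ⊕ J_2(6)

The characteristic polynomial is
  det(x·I − A) = x^3 - 11*x^2 + 24*x + 36 = (x - 6)^2*(x + 1)

Eigenvalues and multiplicities (the geometric multiplicity of λ is n − rank(A − λI), which equals the number of Jordan blocks for λ):
  λ = -1: algebraic multiplicity = 1, geometric multiplicity = 1
  λ = 6: algebraic multiplicity = 2, geometric multiplicity = 1

Determining the block sizes for each eigenvalue:
  λ = -1: one block (gm = 1), so the single block has size am = 1 → block sizes [1]
  λ = 6: one block (gm = 1), so the single block has size am = 2 → block sizes [2]

Assembling the blocks gives a Jordan form
J =
  [-1, 0, 0]
  [ 0, 6, 1]
  [ 0, 0, 6]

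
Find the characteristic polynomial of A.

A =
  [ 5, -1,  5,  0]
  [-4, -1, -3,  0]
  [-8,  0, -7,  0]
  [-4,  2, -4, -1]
x^4 + 4*x^3 + 6*x^2 + 4*x + 1

Expanding det(x·I − A) (e.g. by cofactor expansion or by noting that A is similar to its Jordan form J, which has the same characteristic polynomial as A) gives
  χ_A(x) = x^4 + 4*x^3 + 6*x^2 + 4*x + 1
which factors as (x + 1)^4. The eigenvalues (with algebraic multiplicities) are λ = -1 with multiplicity 4.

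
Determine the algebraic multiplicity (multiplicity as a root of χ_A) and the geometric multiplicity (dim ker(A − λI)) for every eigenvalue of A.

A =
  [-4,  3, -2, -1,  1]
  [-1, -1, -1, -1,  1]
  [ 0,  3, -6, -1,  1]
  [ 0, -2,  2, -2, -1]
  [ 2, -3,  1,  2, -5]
λ = -4: alg = 3, geom = 1; λ = -3: alg = 2, geom = 2

Step 1 — factor the characteristic polynomial to read off the algebraic multiplicities:
  χ_A(x) = (x + 3)^2*(x + 4)^3

Step 2 — compute geometric multiplicities via the rank-nullity identity g(λ) = n − rank(A − λI):
  rank(A − (-4)·I) = 4, so dim ker(A − (-4)·I) = n − 4 = 1
  rank(A − (-3)·I) = 3, so dim ker(A − (-3)·I) = n − 3 = 2

Summary:
  λ = -4: algebraic multiplicity = 3, geometric multiplicity = 1
  λ = -3: algebraic multiplicity = 2, geometric multiplicity = 2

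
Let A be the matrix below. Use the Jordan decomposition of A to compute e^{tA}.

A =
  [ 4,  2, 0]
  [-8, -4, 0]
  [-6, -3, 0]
e^{tA} =
  [4*t + 1, 2*t, 0]
  [-8*t, 1 - 4*t, 0]
  [-6*t, -3*t, 1]

Strategy: write A = P · J · P⁻¹ where J is a Jordan canonical form, so e^{tA} = P · e^{tJ} · P⁻¹, and e^{tJ} can be computed block-by-block.

A has Jordan form
J =
  [0, 1, 0]
  [0, 0, 0]
  [0, 0, 0]
(up to reordering of blocks).

Per-block formulas:
  For a 1×1 block at λ = 0: exp(t · [0]) = [e^(0t)].
  For a 2×2 Jordan block J_2(0): exp(t · J_2(0)) = e^(0t)·(I + t·N), where N is the 2×2 nilpotent shift.

After assembling e^{tJ} and conjugating by P, we get:

e^{tA} =
  [4*t + 1, 2*t, 0]
  [-8*t, 1 - 4*t, 0]
  [-6*t, -3*t, 1]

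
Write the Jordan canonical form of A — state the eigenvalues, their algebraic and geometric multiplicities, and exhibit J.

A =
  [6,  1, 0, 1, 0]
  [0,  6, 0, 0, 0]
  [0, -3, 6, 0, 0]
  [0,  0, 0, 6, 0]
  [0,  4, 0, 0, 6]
J_2(6) ⊕ J_2(6) ⊕ J_1(6)

The characteristic polynomial is
  det(x·I − A) = x^5 - 30*x^4 + 360*x^3 - 2160*x^2 + 6480*x - 7776 = (x - 6)^5

Eigenvalues and multiplicities (the geometric multiplicity of λ is n − rank(A − λI), which equals the number of Jordan blocks for λ):
  λ = 6: algebraic multiplicity = 5, geometric multiplicity = 3

Determining the block sizes for each eigenvalue:
  λ = 6: with am = 5 and gm = 3, the partition is not yet determined (e.g. several partitions of 5 into 3 parts exist). Let N = A − (6)·I. Computing rank(N^1) = 2, rank(N^2) = 0; the number of blocks of size ≥ j is rank(N^{j−1}) − rank(N^j), giving [3, 2]. So we have 2 block(s) of size 2, 1 block(s) of size 1 → block sizes [2, 2, 1]

Assembling the blocks gives a Jordan form
J =
  [6, 1, 0, 0, 0]
  [0, 6, 0, 0, 0]
  [0, 0, 6, 1, 0]
  [0, 0, 0, 6, 0]
  [0, 0, 0, 0, 6]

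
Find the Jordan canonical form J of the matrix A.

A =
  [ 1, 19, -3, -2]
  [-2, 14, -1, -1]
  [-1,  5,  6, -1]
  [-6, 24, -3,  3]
J_3(6) ⊕ J_1(6)

The characteristic polynomial is
  det(x·I − A) = x^4 - 24*x^3 + 216*x^2 - 864*x + 1296 = (x - 6)^4

Eigenvalues and multiplicities (the geometric multiplicity of λ is n − rank(A − λI), which equals the number of Jordan blocks for λ):
  λ = 6: algebraic multiplicity = 4, geometric multiplicity = 2

Determining the block sizes for each eigenvalue:
  λ = 6: with am = 4 and gm = 2, the partition is not yet determined (e.g. several partitions of 4 into 2 parts exist). Let N = A − (6)·I. Computing rank(N^1) = 2, rank(N^2) = 1, rank(N^3) = 0; the number of blocks of size ≥ j is rank(N^{j−1}) − rank(N^j), giving [2, 1, 1]. So we have 1 block(s) of size 3, 1 block(s) of size 1 → block sizes [3, 1]

Assembling the blocks gives a Jordan form
J =
  [6, 1, 0, 0]
  [0, 6, 1, 0]
  [0, 0, 6, 0]
  [0, 0, 0, 6]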